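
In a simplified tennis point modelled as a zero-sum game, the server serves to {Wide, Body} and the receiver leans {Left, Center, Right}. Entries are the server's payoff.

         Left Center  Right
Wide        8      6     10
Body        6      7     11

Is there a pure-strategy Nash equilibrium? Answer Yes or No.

Row minima: Wide → 6, Body → 6; maximin = 6.
Column maxima: Left → 8, Center → 7, Right → 11; minimax = 7.
6 ≠ 7, so no pure-strategy equilibrium exists.

No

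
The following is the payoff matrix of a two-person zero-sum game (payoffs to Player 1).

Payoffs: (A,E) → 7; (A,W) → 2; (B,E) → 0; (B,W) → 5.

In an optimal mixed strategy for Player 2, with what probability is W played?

Row minima: A → 2, B → 0; maximin = 2.
Column maxima: E → 7, W → 5; minimax = 5.
2 ≠ 5, so there is no saddle point; optimal play is mixed.
Let Player 1 play A with probability p. Expected payoff against E: 7p + 0(1−p) = 7p; against W: 2p + 5(1−p) = −3p + 5.
Setting these equal: 7p = −3p + 5 ⇒ 10p = 5 ⇒ p = 1/2, and the value is (7)·(1/2) = 7/2.
For Player 2: with q = P(E), equating A's and B's payoffs gives 5q + 2 = −5q + 5 ⇒ q = 3/10.

7/10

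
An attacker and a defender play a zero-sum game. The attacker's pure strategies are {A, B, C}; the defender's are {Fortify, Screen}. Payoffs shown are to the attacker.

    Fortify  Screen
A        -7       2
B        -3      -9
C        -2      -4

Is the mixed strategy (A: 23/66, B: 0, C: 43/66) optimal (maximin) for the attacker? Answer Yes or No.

No

Against Fortify this mix gives (23/66)·(-7) + (43/66)·(-2) = -247/66.
Against Screen this mix gives (23/66)·2 + (43/66)·(-4) = -21/11.
The defender will play Fortify, holding the attacker to -247/66. Shifting weight toward the row that does better against Fortify would raise this floor (the equalizing mix achieves -32/11 against both Fortify and Screen), so the proposed strategy is not optimal.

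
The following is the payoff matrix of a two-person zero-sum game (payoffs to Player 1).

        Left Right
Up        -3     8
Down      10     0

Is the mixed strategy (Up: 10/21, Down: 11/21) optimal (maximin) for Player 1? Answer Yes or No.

Yes

Against Left this mix gives (10/21)·(-3) + (11/21)·10 = 80/21.
Against Right this mix gives (10/21)·8 + (11/21)·0 = 80/21.
All of Player 2's active replies (Left, Right) yield 80/21, and no column does worse for Player 1. The mix makes Player 2 indifferent and guarantees 80/21, so it is optimal.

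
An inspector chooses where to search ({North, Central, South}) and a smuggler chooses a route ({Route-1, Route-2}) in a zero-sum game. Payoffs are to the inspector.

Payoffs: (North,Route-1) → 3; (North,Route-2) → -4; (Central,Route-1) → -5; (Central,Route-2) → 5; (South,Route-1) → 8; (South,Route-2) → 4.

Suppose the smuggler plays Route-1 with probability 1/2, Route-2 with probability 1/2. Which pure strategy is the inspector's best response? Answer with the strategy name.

South

Expected payoff of North: (1/2)·3 + (1/2)·(-4) = -1/2.
Expected payoff of Central: (1/2)·(-5) + (1/2)·5 = 0.
Expected payoff of South: (1/2)·8 + (1/2)·4 = 6.
The largest is 6, so the inspector's best response is South.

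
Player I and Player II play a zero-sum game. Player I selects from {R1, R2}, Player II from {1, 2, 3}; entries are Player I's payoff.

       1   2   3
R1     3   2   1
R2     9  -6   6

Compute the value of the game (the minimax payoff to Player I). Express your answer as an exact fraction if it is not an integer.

18/13

Row minima: R1 → 1, R2 → -6; maximin = 1.
Column maxima: 1 → 9, 2 → 2, 3 → 6; minimax = 2.
1 ≠ 2, so there is no saddle point; optimal play is mixed.
1 is strictly dominated by 2 (it gives Player I strictly more in every row), so Player II never plays it.
On the remaining 2×2 (R1, R2 vs 2, 3):
Let Player I play R1 with probability p. Expected payoff against 2: 2p + (-6)(1−p) = 8p − 6; against 3: 1p + 6(1−p) = −5p + 6.
Setting these equal: 8p − 6 = −5p + 6 ⇒ 13p = 12 ⇒ p = 12/13, and the value is (8)·(12/13) − 6 = 18/13.
For Player II: with q = P(2), equating R1's and R2's payoffs gives q + 1 = −12q + 6 ⇒ q = 5/13.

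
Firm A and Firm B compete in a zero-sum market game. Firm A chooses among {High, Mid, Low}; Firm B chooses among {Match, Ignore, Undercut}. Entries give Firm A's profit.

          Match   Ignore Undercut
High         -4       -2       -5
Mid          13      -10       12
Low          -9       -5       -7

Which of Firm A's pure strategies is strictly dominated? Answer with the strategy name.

High gives a strictly higher payoff than Low against every column: -4 > -9, -2 > -5, -5 > -7.
So Low is strictly dominated and Firm A never plays it.

Low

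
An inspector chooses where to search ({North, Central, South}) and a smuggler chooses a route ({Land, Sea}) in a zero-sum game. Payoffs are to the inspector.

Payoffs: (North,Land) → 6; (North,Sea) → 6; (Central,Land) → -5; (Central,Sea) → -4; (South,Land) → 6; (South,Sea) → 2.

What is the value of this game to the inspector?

6

Row minima: North → 6, Central → -5, South → 2; maximin = 6.
Column maxima: Land → 6, Sea → 6; minimax = 6.
Since maximin = minimax = 6, there is a saddle point and the value is 6.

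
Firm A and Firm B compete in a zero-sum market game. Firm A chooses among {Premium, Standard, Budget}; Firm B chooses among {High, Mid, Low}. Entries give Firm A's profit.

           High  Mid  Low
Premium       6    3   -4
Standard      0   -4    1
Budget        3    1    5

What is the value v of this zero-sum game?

19/11

Row minima: Premium → -4, Standard → -4, Budget → 1; maximin = 1.
Column maxima: High → 6, Mid → 3, Low → 5; minimax = 3.
1 ≠ 3, so there is no saddle point; optimal play is mixed.
Standard is strictly dominated by Budget, so Firm A never plays it.
High is strictly dominated by Mid (it gives Firm A strictly more in every row), so Firm B never plays it.
On the remaining 2×2 (Premium, Budget vs Mid, Low):
Let Firm A play Premium with probability p. Expected payoff against Mid: 3p + 1(1−p) = 2p + 1; against Low: (-4)p + 5(1−p) = −9p + 5.
Setting these equal: 2p + 1 = −9p + 5 ⇒ 11p = 4 ⇒ p = 4/11, and the value is (2)·(4/11) + 1 = 19/11.
For Firm B: with q = P(Mid), equating Premium's and Budget's payoffs gives 7q − 4 = −4q + 5 ⇒ q = 9/11.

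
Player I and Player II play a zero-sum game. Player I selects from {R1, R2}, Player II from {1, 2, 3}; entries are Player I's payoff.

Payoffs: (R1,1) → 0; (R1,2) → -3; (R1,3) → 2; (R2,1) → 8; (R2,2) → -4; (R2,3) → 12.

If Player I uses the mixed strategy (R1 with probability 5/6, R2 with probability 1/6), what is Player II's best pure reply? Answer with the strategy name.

2

If Player II plays 1, Player I's expected payoff is (5/6)·0 + (1/6)·8 = 4/3.
If Player II plays 2, Player I's expected payoff is (5/6)·(-3) + (1/6)·(-4) = -19/6.
If Player II plays 3, Player I's expected payoff is (5/6)·2 + (1/6)·12 = 11/3.
Player II minimizes Player I's payoff; the smallest is -19/6, so the best response is 2.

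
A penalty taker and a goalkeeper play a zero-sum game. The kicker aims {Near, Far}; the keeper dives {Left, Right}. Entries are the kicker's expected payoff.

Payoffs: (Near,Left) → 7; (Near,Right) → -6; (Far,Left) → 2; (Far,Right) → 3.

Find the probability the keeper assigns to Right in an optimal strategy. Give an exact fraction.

Row minima: Near → -6, Far → 2; maximin = 2.
Column maxima: Left → 7, Right → 3; minimax = 3.
2 ≠ 3, so there is no saddle point; optimal play is mixed.
Let the kicker play Near with probability p. Expected payoff against Left: 7p + 2(1−p) = 5p + 2; against Right: (-6)p + 3(1−p) = −9p + 3.
Setting these equal: 5p + 2 = −9p + 3 ⇒ 14p = 1 ⇒ p = 1/14, and the value is (5)·(1/14) + 2 = 33/14.
For the keeper: with q = P(Left), equating Near's and Far's payoffs gives 13q − 6 = −q + 3 ⇒ q = 9/14.

5/14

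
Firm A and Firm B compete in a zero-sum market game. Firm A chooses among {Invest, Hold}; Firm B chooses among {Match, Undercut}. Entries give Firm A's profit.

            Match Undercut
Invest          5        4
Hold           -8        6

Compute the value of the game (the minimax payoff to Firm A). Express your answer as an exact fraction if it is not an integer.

62/15

Row minima: Invest → 4, Hold → -8; maximin = 4.
Column maxima: Match → 5, Undercut → 6; minimax = 5.
4 ≠ 5, so there is no saddle point; optimal play is mixed.
Let Firm A play Invest with probability p. Expected payoff against Match: 5p + (-8)(1−p) = 13p − 8; against Undercut: 4p + 6(1−p) = −2p + 6.
Setting these equal: 13p − 8 = −2p + 6 ⇒ 15p = 14 ⇒ p = 14/15, and the value is (13)·(14/15) − 8 = 62/15.
For Firm B: with q = P(Match), equating Invest's and Hold's payoffs gives q + 4 = −14q + 6 ⇒ q = 2/15.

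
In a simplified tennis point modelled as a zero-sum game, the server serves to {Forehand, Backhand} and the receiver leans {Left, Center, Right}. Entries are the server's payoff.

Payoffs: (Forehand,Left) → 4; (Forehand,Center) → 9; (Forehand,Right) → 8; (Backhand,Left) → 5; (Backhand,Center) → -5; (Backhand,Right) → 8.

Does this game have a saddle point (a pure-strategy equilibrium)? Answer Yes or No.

No

Row minima: Forehand → 4, Backhand → -5; maximin = 4.
Column maxima: Left → 5, Center → 9, Right → 8; minimax = 5.
4 ≠ 5, so no pure-strategy equilibrium exists.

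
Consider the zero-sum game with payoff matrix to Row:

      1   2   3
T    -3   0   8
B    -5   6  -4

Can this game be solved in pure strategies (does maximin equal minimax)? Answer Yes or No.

Yes

Row minima: T → -3, B → -5; maximin = -3.
Column maxima: 1 → -3, 2 → 6, 3 → 8; minimax = -3.
maximin = minimax = -3, so a saddle point exists.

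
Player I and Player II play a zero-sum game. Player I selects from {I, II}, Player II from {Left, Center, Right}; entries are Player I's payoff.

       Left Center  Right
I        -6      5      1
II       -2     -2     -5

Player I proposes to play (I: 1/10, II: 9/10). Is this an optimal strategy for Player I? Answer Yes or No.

No

Against Left this mix gives (1/10)·(-6) + (9/10)·(-2) = -12/5.
Against Center this mix gives (1/10)·5 + (9/10)·(-2) = -13/10.
Against Right this mix gives (1/10)·1 + (9/10)·(-5) = -22/5.
Player II will play Right, holding Player I to -22/5. Shifting weight toward the row that does better against Right would raise this floor (the equalizing mix achieves -16/5 against both Right and Left), so the proposed strategy is not optimal.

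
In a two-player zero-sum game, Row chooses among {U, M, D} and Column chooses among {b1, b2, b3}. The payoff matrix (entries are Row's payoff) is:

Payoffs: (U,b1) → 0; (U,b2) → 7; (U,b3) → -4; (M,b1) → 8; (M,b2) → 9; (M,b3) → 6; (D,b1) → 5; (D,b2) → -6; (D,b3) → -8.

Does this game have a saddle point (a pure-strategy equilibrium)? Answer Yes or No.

Yes

Row minima: U → -4, M → 6, D → -8; maximin = 6.
Column maxima: b1 → 8, b2 → 9, b3 → 6; minimax = 6.
maximin = minimax = 6, so a saddle point exists.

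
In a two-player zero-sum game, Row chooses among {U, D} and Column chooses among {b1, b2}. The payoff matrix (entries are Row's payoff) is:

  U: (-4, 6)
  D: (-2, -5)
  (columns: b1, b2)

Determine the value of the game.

-32/13

Row minima: U → -4, D → -5; maximin = -4.
Column maxima: b1 → -2, b2 → 6; minimax = -2.
-4 ≠ -2, so there is no saddle point; optimal play is mixed.
Let Row play U with probability p. Expected payoff against b1: (-4)p + (-2)(1−p) = −2p − 2; against b2: 6p + (-5)(1−p) = 11p − 5.
Setting these equal: −2p − 2 = 11p − 5 ⇒ −13p = -3 ⇒ p = 3/13, and the value is (-2)·(3/13) − 2 = -32/13.
For Column: with q = P(b1), equating U's and D's payoffs gives −10q + 6 = 3q − 5 ⇒ q = 11/13.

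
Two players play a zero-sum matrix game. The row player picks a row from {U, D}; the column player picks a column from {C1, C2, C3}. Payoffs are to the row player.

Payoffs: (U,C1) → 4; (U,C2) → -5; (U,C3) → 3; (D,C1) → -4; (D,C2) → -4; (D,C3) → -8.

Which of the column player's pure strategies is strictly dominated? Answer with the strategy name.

C3 holds the row player's payoff strictly below C1 in every row: 3 < 4, -8 < -4.
So C1 is strictly dominated for the column player.

C1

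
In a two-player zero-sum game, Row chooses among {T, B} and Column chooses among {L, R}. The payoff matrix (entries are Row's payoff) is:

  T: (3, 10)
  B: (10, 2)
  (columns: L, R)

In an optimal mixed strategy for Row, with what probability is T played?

Row minima: T → 3, B → 2; maximin = 3.
Column maxima: L → 10, R → 10; minimax = 10.
3 ≠ 10, so there is no saddle point; optimal play is mixed.
Let Row play T with probability p. Expected payoff against L: 3p + 10(1−p) = −7p + 10; against R: 10p + 2(1−p) = 8p + 2.
Setting these equal: −7p + 10 = 8p + 2 ⇒ −15p = -8 ⇒ p = 8/15, and the value is (-7)·(8/15) + 10 = 94/15.
For Column: with q = P(L), equating T's and B's payoffs gives −7q + 10 = 8q + 2 ⇒ q = 8/15.

8/15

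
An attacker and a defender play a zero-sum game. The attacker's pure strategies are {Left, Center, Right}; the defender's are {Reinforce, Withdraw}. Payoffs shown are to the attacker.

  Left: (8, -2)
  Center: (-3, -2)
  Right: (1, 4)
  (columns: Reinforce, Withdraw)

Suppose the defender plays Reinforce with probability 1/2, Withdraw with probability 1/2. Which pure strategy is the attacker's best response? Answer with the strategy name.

Left

Expected payoff of Left: (1/2)·8 + (1/2)·(-2) = 3.
Expected payoff of Center: (1/2)·(-3) + (1/2)·(-2) = -5/2.
Expected payoff of Right: (1/2)·1 + (1/2)·4 = 5/2.
The largest is 3, so the attacker's best response is Left.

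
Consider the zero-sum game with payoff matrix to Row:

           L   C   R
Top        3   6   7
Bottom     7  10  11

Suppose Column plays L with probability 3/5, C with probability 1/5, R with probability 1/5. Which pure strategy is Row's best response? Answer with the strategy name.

Bottom

Expected payoff of Top: (3/5)·3 + (1/5)·6 + (1/5)·7 = 22/5.
Expected payoff of Bottom: (3/5)·7 + (1/5)·10 + (1/5)·11 = 42/5.
The largest is 42/5, so Row's best response is Bottom.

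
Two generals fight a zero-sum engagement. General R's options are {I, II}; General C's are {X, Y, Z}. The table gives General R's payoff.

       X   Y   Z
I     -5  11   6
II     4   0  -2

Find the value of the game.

14/17

Row minima: I → -5, II → -2; maximin = -2.
Column maxima: X → 4, Y → 11, Z → 6; minimax = 4.
-2 ≠ 4, so there is no saddle point; optimal play is mixed.
Y is strictly dominated by Z (it gives General R strictly more in every row), so General C never plays it.
On the remaining 2×2 (I, II vs X, Z):
Let General R play I with probability p. Expected payoff against X: (-5)p + 4(1−p) = −9p + 4; against Z: 6p + (-2)(1−p) = 8p − 2.
Setting these equal: −9p + 4 = 8p − 2 ⇒ −17p = -6 ⇒ p = 6/17, and the value is (-9)·(6/17) + 4 = 14/17.
For General C: with q = P(X), equating I's and II's payoffs gives −11q + 6 = 6q − 2 ⇒ q = 8/17.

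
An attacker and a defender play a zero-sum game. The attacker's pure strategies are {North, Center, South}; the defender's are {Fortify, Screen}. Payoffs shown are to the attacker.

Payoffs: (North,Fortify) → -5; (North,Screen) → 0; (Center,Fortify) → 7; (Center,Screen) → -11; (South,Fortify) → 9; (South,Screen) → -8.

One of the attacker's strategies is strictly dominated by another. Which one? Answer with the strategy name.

Center

South gives a strictly higher payoff than Center against every column: 9 > 7, -8 > -11.
So Center is strictly dominated and the attacker never plays it.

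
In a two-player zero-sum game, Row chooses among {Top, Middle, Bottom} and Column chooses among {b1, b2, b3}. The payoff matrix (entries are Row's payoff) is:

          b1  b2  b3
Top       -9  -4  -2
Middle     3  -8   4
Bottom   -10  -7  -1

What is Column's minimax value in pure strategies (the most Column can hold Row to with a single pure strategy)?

Column maxima: b1 → 3, b2 → -4, b3 → 4.
The smallest of these is -4.

-4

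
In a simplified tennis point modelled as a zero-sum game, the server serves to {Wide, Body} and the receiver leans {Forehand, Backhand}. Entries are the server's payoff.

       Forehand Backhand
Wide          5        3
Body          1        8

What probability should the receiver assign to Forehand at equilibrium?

Row minima: Wide → 3, Body → 1; maximin = 3.
Column maxima: Forehand → 5, Backhand → 8; minimax = 5.
3 ≠ 5, so there is no saddle point; optimal play is mixed.
Let the server play Wide with probability p. Expected payoff against Forehand: 5p + 1(1−p) = 4p + 1; against Backhand: 3p + 8(1−p) = −5p + 8.
Setting these equal: 4p + 1 = −5p + 8 ⇒ 9p = 7 ⇒ p = 7/9, and the value is (4)·(7/9) + 1 = 37/9.
For the receiver: with q = P(Forehand), equating Wide's and Body's payoffs gives 2q + 3 = −7q + 8 ⇒ q = 5/9.

5/9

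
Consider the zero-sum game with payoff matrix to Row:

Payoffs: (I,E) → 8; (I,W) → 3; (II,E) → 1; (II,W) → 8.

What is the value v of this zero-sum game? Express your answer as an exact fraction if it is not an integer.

Row minima: I → 3, II → 1; maximin = 3.
Column maxima: E → 8, W → 8; minimax = 8.
3 ≠ 8, so there is no saddle point; optimal play is mixed.
Let Row play I with probability p. Expected payoff against E: 8p + 1(1−p) = 7p + 1; against W: 3p + 8(1−p) = −5p + 8.
Setting these equal: 7p + 1 = −5p + 8 ⇒ 12p = 7 ⇒ p = 7/12, and the value is (7)·(7/12) + 1 = 61/12.
For Column: with q = P(E), equating I's and II's payoffs gives 5q + 3 = −7q + 8 ⇒ q = 5/12.

61/12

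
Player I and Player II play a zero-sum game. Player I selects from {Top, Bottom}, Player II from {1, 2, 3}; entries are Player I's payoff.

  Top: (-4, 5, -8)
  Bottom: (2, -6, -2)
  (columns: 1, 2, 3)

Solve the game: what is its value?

-58/17

Row minima: Top → -8, Bottom → -6; maximin = -6.
Column maxima: 1 → 2, 2 → 5, 3 → -2; minimax = -2.
-6 ≠ -2, so there is no saddle point; optimal play is mixed.
1 is strictly dominated by 3 (it gives Player I strictly more in every row), so Player II never plays it.
On the remaining 2×2 (Top, Bottom vs 2, 3):
Let Player I play Top with probability p. Expected payoff against 2: 5p + (-6)(1−p) = 11p − 6; against 3: (-8)p + (-2)(1−p) = −6p − 2.
Setting these equal: 11p − 6 = −6p − 2 ⇒ 17p = 4 ⇒ p = 4/17, and the value is (11)·(4/17) − 6 = -58/17.
For Player II: with q = P(2), equating Top's and Bottom's payoffs gives 13q − 8 = −4q − 2 ⇒ q = 6/17.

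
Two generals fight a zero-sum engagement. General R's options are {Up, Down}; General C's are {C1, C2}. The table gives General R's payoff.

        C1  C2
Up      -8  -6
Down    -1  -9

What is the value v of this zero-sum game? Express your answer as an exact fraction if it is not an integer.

-33/5

Row minima: Up → -8, Down → -9; maximin = -8.
Column maxima: C1 → -1, C2 → -6; minimax = -6.
-8 ≠ -6, so there is no saddle point; optimal play is mixed.
Let General R play Up with probability p. Expected payoff against C1: (-8)p + (-1)(1−p) = −7p − 1; against C2: (-6)p + (-9)(1−p) = 3p − 9.
Setting these equal: −7p − 1 = 3p − 9 ⇒ −10p = -8 ⇒ p = 4/5, and the value is (-7)·(4/5) − 1 = -33/5.
For General C: with q = P(C1), equating Up's and Down's payoffs gives −2q − 6 = 8q − 9 ⇒ q = 3/10.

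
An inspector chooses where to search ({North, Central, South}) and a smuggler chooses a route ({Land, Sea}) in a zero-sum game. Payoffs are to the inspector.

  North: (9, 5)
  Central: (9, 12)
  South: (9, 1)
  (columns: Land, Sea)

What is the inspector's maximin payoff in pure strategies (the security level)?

9

Row minima: North → 5, Central → 9, South → 1.
The best of these is 9.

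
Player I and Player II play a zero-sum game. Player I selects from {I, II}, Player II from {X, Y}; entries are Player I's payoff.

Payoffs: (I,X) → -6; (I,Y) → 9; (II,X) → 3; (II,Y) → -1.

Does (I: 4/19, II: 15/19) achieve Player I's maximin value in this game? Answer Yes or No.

Yes

Against X this mix gives (4/19)·(-6) + (15/19)·3 = 21/19.
Against Y this mix gives (4/19)·9 + (15/19)·(-1) = 21/19.
All of Player II's active replies (X, Y) yield 21/19, and no column does worse for Player I. The mix makes Player II indifferent and guarantees 21/19, so it is optimal.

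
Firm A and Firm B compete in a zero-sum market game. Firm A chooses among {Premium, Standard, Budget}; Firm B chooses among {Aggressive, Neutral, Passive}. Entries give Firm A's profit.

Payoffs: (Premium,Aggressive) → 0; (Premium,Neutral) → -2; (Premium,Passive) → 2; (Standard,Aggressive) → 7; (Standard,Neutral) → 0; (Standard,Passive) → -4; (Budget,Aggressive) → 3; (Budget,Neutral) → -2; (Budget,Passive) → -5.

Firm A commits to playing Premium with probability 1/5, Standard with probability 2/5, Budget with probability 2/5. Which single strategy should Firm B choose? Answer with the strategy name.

If Firm B plays Aggressive, Firm A's expected payoff is (1/5)·0 + (2/5)·7 + (2/5)·3 = 4.
If Firm B plays Neutral, Firm A's expected payoff is (1/5)·(-2) + (2/5)·0 + (2/5)·(-2) = -6/5.
If Firm B plays Passive, Firm A's expected payoff is (1/5)·2 + (2/5)·(-4) + (2/5)·(-5) = -16/5.
Firm B minimizes Firm A's payoff; the smallest is -16/5, so the best response is Passive.

Passive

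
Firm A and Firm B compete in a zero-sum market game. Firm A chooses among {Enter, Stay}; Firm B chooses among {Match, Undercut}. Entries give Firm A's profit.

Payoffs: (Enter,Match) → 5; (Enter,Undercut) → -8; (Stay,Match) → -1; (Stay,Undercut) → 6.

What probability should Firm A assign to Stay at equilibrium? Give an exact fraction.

Row minima: Enter → -8, Stay → -1; maximin = -1.
Column maxima: Match → 5, Undercut → 6; minimax = 5.
-1 ≠ 5, so there is no saddle point; optimal play is mixed.
Let Firm A play Enter with probability p. Expected payoff against Match: 5p + (-1)(1−p) = 6p − 1; against Undercut: (-8)p + 6(1−p) = −14p + 6.
Setting these equal: 6p − 1 = −14p + 6 ⇒ 20p = 7 ⇒ p = 7/20, and the value is (6)·(7/20) − 1 = 11/10.
For Firm B: with q = P(Match), equating Enter's and Stay's payoffs gives 13q − 8 = −7q + 6 ⇒ q = 7/10.

13/20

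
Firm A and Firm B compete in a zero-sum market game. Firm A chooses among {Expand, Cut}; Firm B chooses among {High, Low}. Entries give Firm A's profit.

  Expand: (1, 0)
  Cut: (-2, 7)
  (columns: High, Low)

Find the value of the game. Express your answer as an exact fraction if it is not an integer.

7/10

Row minima: Expand → 0, Cut → -2; maximin = 0.
Column maxima: High → 1, Low → 7; minimax = 1.
0 ≠ 1, so there is no saddle point; optimal play is mixed.
Let Firm A play Expand with probability p. Expected payoff against High: 1p + (-2)(1−p) = 3p − 2; against Low: 0p + 7(1−p) = −7p + 7.
Setting these equal: 3p − 2 = −7p + 7 ⇒ 10p = 9 ⇒ p = 9/10, and the value is (3)·(9/10) − 2 = 7/10.
For Firm B: with q = P(High), equating Expand's and Cut's payoffs gives q = −9q + 7 ⇒ q = 7/10.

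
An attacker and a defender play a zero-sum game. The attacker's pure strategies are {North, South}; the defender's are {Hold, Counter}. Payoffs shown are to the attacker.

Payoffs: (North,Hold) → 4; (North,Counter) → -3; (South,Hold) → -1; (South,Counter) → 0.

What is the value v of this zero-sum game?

-3/8

Row minima: North → -3, South → -1; maximin = -1.
Column maxima: Hold → 4, Counter → 0; minimax = 0.
-1 ≠ 0, so there is no saddle point; optimal play is mixed.
Let the attacker play North with probability p. Expected payoff against Hold: 4p + (-1)(1−p) = 5p − 1; against Counter: (-3)p + 0(1−p) = −3p.
Setting these equal: 5p − 1 = −3p ⇒ 8p = 1 ⇒ p = 1/8, and the value is (5)·(1/8) − 1 = -3/8.
For the defender: with q = P(Hold), equating North's and South's payoffs gives 7q − 3 = −q ⇒ q = 3/8.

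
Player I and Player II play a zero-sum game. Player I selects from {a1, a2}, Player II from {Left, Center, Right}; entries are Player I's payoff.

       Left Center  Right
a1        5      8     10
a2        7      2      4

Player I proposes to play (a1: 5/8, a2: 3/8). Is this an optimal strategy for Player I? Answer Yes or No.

Against Left this mix gives (5/8)·5 + (3/8)·7 = 23/4.
Against Center this mix gives (5/8)·8 + (3/8)·2 = 23/4.
Against Right this mix gives (5/8)·10 + (3/8)·4 = 31/4.
All of Player II's active replies (Left, Center) yield 23/4, and no column does worse for Player I. The mix makes Player II indifferent and guarantees 23/4, so it is optimal.

Yes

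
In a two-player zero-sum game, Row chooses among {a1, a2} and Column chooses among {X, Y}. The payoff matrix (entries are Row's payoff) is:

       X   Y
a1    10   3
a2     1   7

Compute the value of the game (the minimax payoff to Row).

67/13

Row minima: a1 → 3, a2 → 1; maximin = 3.
Column maxima: X → 10, Y → 7; minimax = 7.
3 ≠ 7, so there is no saddle point; optimal play is mixed.
Let Row play a1 with probability p. Expected payoff against X: 10p + 1(1−p) = 9p + 1; against Y: 3p + 7(1−p) = −4p + 7.
Setting these equal: 9p + 1 = −4p + 7 ⇒ 13p = 6 ⇒ p = 6/13, and the value is (9)·(6/13) + 1 = 67/13.
For Column: with q = P(X), equating a1's and a2's payoffs gives 7q + 3 = −6q + 7 ⇒ q = 4/13.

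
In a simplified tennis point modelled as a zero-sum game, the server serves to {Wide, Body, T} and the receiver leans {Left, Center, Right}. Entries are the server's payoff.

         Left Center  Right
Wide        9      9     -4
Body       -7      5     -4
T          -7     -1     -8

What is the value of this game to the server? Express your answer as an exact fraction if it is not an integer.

-4

Row minima: Wide → -4, Body → -7, T → -8; maximin = -4.
Column maxima: Left → 9, Center → 9, Right → -4; minimax = -4.
Since maximin = minimax = -4, there is a saddle point and the value is -4.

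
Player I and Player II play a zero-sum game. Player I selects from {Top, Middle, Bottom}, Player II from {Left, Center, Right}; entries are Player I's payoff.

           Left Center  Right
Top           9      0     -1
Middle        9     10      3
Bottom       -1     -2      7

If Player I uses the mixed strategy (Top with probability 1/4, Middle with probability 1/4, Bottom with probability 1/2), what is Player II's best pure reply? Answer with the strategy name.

If Player II plays Left, Player I's expected payoff is (1/4)·9 + (1/4)·9 + (1/2)·(-1) = 4.
If Player II plays Center, Player I's expected payoff is (1/4)·0 + (1/4)·10 + (1/2)·(-2) = 3/2.
If Player II plays Right, Player I's expected payoff is (1/4)·(-1) + (1/4)·3 + (1/2)·7 = 4.
Player II minimizes Player I's payoff; the smallest is 3/2, so the best response is Center.

Center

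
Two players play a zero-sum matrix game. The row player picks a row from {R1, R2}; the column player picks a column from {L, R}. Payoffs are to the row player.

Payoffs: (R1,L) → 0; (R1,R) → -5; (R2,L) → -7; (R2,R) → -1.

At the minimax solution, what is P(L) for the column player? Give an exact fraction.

Row minima: R1 → -5, R2 → -7; maximin = -5.
Column maxima: L → 0, R → -1; minimax = -1.
-5 ≠ -1, so there is no saddle point; optimal play is mixed.
Let the row player play R1 with probability p. Expected payoff against L: 0p + (-7)(1−p) = 7p − 7; against R: (-5)p + (-1)(1−p) = −4p − 1.
Setting these equal: 7p − 7 = −4p − 1 ⇒ 11p = 6 ⇒ p = 6/11, and the value is (7)·(6/11) − 7 = -35/11.
For the column player: with q = P(L), equating R1's and R2's payoffs gives 5q − 5 = −6q − 1 ⇒ q = 4/11.

4/11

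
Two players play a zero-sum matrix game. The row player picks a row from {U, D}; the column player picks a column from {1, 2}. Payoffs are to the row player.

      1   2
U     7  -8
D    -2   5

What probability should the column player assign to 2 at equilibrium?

Row minima: U → -8, D → -2; maximin = -2.
Column maxima: 1 → 7, 2 → 5; minimax = 5.
-2 ≠ 5, so there is no saddle point; optimal play is mixed.
Let the row player play U with probability p. Expected payoff against 1: 7p + (-2)(1−p) = 9p − 2; against 2: (-8)p + 5(1−p) = −13p + 5.
Setting these equal: 9p − 2 = −13p + 5 ⇒ 22p = 7 ⇒ p = 7/22, and the value is (9)·(7/22) − 2 = 19/22.
For the column player: with q = P(1), equating U's and D's payoffs gives 15q − 8 = −7q + 5 ⇒ q = 13/22.

9/22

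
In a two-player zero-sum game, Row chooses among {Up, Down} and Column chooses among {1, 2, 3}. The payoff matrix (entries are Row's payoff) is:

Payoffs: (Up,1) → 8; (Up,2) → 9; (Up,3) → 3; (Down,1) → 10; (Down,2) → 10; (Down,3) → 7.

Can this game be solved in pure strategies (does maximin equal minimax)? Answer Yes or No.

Row minima: Up → 3, Down → 7; maximin = 7.
Column maxima: 1 → 10, 2 → 10, 3 → 7; minimax = 7.
maximin = minimax = 7, so a saddle point exists.

Yes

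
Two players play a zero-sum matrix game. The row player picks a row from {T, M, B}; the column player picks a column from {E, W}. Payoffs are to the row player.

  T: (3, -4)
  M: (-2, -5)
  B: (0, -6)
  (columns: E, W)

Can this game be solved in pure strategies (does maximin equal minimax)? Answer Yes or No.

Yes

Row minima: T → -4, M → -5, B → -6; maximin = -4.
Column maxima: E → 3, W → -4; minimax = -4.
maximin = minimax = -4, so a saddle point exists.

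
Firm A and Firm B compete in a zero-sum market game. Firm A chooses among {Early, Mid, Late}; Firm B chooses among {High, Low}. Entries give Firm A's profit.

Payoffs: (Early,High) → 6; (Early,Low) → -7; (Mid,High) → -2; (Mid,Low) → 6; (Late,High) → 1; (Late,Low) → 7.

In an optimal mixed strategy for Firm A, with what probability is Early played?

Row minima: Early → -7, Mid → -2, Late → 1; maximin = 1.
Column maxima: High → 6, Low → 7; minimax = 6.
1 ≠ 6, so there is no saddle point; optimal play is mixed.
Mid is strictly dominated by Late, so Firm A never plays it.
On the remaining 2×2 (Early, Late vs High, Low):
Let Firm A play Early with probability p. Expected payoff against High: 6p + 1(1−p) = 5p + 1; against Low: (-7)p + 7(1−p) = −14p + 7.
Setting these equal: 5p + 1 = −14p + 7 ⇒ 19p = 6 ⇒ p = 6/19, and the value is (5)·(6/19) + 1 = 49/19.
For Firm B: with q = P(High), equating Early's and Late's payoffs gives 13q − 7 = −6q + 7 ⇒ q = 14/19.

6/19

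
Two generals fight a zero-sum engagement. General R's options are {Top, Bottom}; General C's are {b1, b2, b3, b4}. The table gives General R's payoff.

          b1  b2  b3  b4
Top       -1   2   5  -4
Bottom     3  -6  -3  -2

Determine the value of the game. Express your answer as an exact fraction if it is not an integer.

Row minima: Top → -4, Bottom → -6; maximin = -4.
Column maxima: b1 → 3, b2 → 2, b3 → 5, b4 → -2; minimax = -2.
-4 ≠ -2, so there is no saddle point; optimal play is mixed.
b1 is strictly dominated by b4 (it gives General R strictly more in every row), so General C never plays it.
b3 is strictly dominated by b2 (it gives General R strictly more in every row), so General C never plays it.
On the remaining 2×2 (Top, Bottom vs b2, b4):
Let General R play Top with probability p. Expected payoff against b2: 2p + (-6)(1−p) = 8p − 6; against b4: (-4)p + (-2)(1−p) = −2p − 2.
Setting these equal: 8p − 6 = −2p − 2 ⇒ 10p = 4 ⇒ p = 2/5, and the value is (8)·(2/5) − 6 = -14/5.
For General C: with q = P(b2), equating Top's and Bottom's payoffs gives 6q − 4 = −4q − 2 ⇒ q = 1/5.

-14/5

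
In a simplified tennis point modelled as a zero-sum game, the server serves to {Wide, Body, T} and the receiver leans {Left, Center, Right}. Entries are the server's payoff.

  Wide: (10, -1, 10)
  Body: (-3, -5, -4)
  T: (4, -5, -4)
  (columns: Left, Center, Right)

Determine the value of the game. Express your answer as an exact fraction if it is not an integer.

Row minima: Wide → -1, Body → -5, T → -5; maximin = -1.
Column maxima: Left → 10, Center → -1, Right → 10; minimax = -1.
Since maximin = minimax = -1, there is a saddle point and the value is -1.

-1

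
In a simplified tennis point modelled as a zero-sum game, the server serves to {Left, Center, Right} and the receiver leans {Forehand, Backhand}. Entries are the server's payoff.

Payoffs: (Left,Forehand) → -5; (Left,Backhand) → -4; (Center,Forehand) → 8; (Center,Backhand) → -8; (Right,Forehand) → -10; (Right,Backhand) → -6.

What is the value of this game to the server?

-72/17

Row minima: Left → -5, Center → -8, Right → -10; maximin = -5.
Column maxima: Forehand → 8, Backhand → -4; minimax = -4.
-5 ≠ -4, so there is no saddle point; optimal play is mixed.
Right is strictly dominated by Left, so the server never plays it.
On the remaining 2×2 (Left, Center vs Forehand, Backhand):
Let the server play Left with probability p. Expected payoff against Forehand: (-5)p + 8(1−p) = −13p + 8; against Backhand: (-4)p + (-8)(1−p) = 4p − 8.
Setting these equal: −13p + 8 = 4p − 8 ⇒ −17p = -16 ⇒ p = 16/17, and the value is (-13)·(16/17) + 8 = -72/17.
For the receiver: with q = P(Forehand), equating Left's and Center's payoffs gives −q − 4 = 16q − 8 ⇒ q = 4/17.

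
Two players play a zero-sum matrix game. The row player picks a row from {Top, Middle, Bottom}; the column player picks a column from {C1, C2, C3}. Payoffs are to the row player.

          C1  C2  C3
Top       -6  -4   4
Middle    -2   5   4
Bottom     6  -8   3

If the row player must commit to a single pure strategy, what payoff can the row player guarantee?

Row minima: Top → -6, Middle → -2, Bottom → -8.
The best of these is -2.

-2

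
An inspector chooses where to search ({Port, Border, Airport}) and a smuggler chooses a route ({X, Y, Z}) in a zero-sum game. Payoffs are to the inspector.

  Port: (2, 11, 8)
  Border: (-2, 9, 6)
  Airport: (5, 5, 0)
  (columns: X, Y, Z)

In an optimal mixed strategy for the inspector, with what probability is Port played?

Row minima: Port → 2, Border → -2, Airport → 0; maximin = 2.
Column maxima: X → 5, Y → 11, Z → 8; minimax = 5.
2 ≠ 5, so there is no saddle point; optimal play is mixed.
Border is strictly dominated by Port, so the inspector never plays it.
Y is strictly dominated by Z (it gives the inspector strictly more in every row), so the smuggler never plays it.
On the remaining 2×2 (Port, Airport vs X, Z):
Let the inspector play Port with probability p. Expected payoff against X: 2p + 5(1−p) = −3p + 5; against Z: 8p + 0(1−p) = 8p.
Setting these equal: −3p + 5 = 8p ⇒ −11p = -5 ⇒ p = 5/11, and the value is (-3)·(5/11) + 5 = 40/11.
For the smuggler: with q = P(X), equating Port's and Airport's payoffs gives −6q + 8 = 5q ⇒ q = 8/11.

5/11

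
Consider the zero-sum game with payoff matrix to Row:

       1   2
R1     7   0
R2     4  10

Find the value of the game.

Row minima: R1 → 0, R2 → 4; maximin = 4.
Column maxima: 1 → 7, 2 → 10; minimax = 7.
4 ≠ 7, so there is no saddle point; optimal play is mixed.
Let Row play R1 with probability p. Expected payoff against 1: 7p + 4(1−p) = 3p + 4; against 2: 0p + 10(1−p) = −10p + 10.
Setting these equal: 3p + 4 = −10p + 10 ⇒ 13p = 6 ⇒ p = 6/13, and the value is (3)·(6/13) + 4 = 70/13.
For Column: with q = P(1), equating R1's and R2's payoffs gives 7q = −6q + 10 ⇒ q = 10/13.

70/13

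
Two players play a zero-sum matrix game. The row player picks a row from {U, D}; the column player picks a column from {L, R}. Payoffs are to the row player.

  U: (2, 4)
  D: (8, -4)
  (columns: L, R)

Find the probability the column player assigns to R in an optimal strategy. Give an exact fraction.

Row minima: U → 2, D → -4; maximin = 2.
Column maxima: L → 8, R → 4; minimax = 4.
2 ≠ 4, so there is no saddle point; optimal play is mixed.
Let the row player play U with probability p. Expected payoff against L: 2p + 8(1−p) = −6p + 8; against R: 4p + (-4)(1−p) = 8p − 4.
Setting these equal: −6p + 8 = 8p − 4 ⇒ −14p = -12 ⇒ p = 6/7, and the value is (-6)·(6/7) + 8 = 20/7.
For the column player: with q = P(L), equating U's and D's payoffs gives −2q + 4 = 12q − 4 ⇒ q = 4/7.

3/7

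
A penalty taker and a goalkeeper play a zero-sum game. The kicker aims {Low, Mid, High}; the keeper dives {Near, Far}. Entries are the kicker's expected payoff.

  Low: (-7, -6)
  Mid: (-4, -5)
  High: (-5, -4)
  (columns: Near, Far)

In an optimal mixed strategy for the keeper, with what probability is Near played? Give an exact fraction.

Row minima: Low → -7, Mid → -5, High → -5; maximin = -5.
Column maxima: Near → -4, Far → -4; minimax = -4.
-5 ≠ -4, so there is no saddle point; optimal play is mixed.
Low is strictly dominated by Mid, so the kicker never plays it.
On the remaining 2×2 (Mid, High vs Near, Far):
Let the kicker play Mid with probability p. Expected payoff against Near: (-4)p + (-5)(1−p) = p − 5; against Far: (-5)p + (-4)(1−p) = −p − 4.
Setting these equal: p − 5 = −p − 4 ⇒ 2p = 1 ⇒ p = 1/2, and the value is (1)·(1/2) − 5 = -9/2.
For the keeper: with q = P(Near), equating Mid's and High's payoffs gives q − 5 = −q − 4 ⇒ q = 1/2.

1/2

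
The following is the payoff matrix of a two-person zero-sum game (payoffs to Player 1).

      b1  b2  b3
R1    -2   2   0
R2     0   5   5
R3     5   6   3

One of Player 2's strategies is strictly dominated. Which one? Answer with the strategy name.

b1 holds Player 1's payoff strictly below b2 in every row: -2 < 2, 0 < 5, 5 < 6.
So b2 is strictly dominated for Player 2.

b2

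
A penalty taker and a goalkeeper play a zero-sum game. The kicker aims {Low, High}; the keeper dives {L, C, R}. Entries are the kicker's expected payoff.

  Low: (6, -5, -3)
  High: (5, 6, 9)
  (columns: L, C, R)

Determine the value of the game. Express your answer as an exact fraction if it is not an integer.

61/12

Row minima: Low → -5, High → 5; maximin = 5.
Column maxima: L → 6, C → 6, R → 9; minimax = 6.
5 ≠ 6, so there is no saddle point; optimal play is mixed.
R is strictly dominated by C (it gives the kicker strictly more in every row), so the keeper never plays it.
On the remaining 2×2 (Low, High vs L, C):
Let the kicker play Low with probability p. Expected payoff against L: 6p + 5(1−p) = p + 5; against C: (-5)p + 6(1−p) = −11p + 6.
Setting these equal: p + 5 = −11p + 6 ⇒ 12p = 1 ⇒ p = 1/12, and the value is (1)·(1/12) + 5 = 61/12.
For the keeper: with q = P(L), equating Low's and High's payoffs gives 11q − 5 = −q + 6 ⇒ q = 11/12.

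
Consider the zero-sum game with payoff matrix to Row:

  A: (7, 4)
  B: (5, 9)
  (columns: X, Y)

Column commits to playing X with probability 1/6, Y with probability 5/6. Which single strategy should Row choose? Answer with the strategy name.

B

Expected payoff of A: (1/6)·7 + (5/6)·4 = 9/2.
Expected payoff of B: (1/6)·5 + (5/6)·9 = 25/3.
The largest is 25/3, so Row's best response is B.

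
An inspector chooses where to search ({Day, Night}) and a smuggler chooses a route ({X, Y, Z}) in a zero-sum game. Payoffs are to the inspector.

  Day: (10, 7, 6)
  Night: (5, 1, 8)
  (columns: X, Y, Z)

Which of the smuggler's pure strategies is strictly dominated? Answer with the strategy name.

X

Y holds the inspector's payoff strictly below X in every row: 7 < 10, 1 < 5.
So X is strictly dominated for the smuggler.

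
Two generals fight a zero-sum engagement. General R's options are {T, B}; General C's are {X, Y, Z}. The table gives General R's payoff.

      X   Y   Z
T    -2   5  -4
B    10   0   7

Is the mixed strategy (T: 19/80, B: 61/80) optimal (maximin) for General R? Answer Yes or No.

Against X this mix gives (19/80)·(-2) + (61/80)·10 = 143/20.
Against Y this mix gives (19/80)·5 + (61/80)·0 = 19/16.
Against Z this mix gives (19/80)·(-4) + (61/80)·7 = 351/80.
General C will play Y, holding General R to 19/16. Shifting weight toward the row that does better against Y would raise this floor (the equalizing mix achieves 35/16 against both Y and Z), so the proposed strategy is not optimal.

No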